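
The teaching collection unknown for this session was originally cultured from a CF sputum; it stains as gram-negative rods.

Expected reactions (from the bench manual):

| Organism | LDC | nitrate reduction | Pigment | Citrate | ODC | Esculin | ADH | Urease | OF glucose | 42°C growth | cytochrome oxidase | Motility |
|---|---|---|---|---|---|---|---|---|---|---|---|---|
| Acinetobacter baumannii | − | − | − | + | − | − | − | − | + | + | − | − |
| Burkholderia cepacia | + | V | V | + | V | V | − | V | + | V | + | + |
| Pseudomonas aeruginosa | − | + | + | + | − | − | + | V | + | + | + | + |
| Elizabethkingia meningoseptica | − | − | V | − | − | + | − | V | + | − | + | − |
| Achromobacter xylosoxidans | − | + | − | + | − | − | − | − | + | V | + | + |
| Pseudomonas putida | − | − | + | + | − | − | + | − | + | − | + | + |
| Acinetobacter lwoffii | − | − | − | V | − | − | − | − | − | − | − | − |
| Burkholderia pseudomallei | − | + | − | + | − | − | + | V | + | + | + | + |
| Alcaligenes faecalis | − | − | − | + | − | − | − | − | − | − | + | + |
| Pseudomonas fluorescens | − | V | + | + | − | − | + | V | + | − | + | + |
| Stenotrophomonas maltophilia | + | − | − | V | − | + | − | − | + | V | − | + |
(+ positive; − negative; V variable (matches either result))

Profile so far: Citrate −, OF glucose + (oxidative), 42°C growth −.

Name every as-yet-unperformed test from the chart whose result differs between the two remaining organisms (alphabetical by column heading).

Citrate −: excludes 8 organisms — 3 left.
42°C growth −: all 3 remaining candidates are consistent.
OF glucose +: excludes Acinetobacter lwoffii — 2 left.
Two candidates remain: Elizabethkingia meningoseptica and Stenotrophomonas maltophilia.
  LDC: Elizabethkingia meningoseptica −, Stenotrophomonas maltophilia + — discriminates.
  nitrate reduction: − vs − — same for both, does not separate.
  Pigment: V vs − — variable for at least one, does not separate.
  ODC: − vs − — same for both, does not separate.
  Esculin: + vs + — same for both, does not separate.
  ADH: − vs − — same for both, does not separate.
  Urease: V vs − — variable for at least one, does not separate.
  cytochrome oxidase: Elizabethkingia meningoseptica +, Stenotrophomonas maltophilia − — discriminates.
  Motility: Elizabethkingia meningoseptica −, Stenotrophomonas maltophilia + — discriminates.

cytochrome oxidase, LDC, Motility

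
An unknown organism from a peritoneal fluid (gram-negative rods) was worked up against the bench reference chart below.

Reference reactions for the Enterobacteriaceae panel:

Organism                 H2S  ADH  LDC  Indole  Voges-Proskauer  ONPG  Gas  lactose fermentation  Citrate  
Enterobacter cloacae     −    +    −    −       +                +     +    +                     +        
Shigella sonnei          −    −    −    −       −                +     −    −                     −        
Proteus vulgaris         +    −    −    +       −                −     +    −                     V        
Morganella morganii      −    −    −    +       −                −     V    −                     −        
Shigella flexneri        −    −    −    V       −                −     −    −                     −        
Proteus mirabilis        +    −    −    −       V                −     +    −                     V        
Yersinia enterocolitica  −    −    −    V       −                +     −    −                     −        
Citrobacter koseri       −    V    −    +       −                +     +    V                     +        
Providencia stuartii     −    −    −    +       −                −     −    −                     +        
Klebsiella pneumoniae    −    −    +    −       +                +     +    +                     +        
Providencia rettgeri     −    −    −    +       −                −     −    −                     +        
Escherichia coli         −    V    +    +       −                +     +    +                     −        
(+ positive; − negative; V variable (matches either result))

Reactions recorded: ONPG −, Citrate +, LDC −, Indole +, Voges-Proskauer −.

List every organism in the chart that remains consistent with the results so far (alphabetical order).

Proteus vulgaris, Providencia rettgeri, Providencia stuartii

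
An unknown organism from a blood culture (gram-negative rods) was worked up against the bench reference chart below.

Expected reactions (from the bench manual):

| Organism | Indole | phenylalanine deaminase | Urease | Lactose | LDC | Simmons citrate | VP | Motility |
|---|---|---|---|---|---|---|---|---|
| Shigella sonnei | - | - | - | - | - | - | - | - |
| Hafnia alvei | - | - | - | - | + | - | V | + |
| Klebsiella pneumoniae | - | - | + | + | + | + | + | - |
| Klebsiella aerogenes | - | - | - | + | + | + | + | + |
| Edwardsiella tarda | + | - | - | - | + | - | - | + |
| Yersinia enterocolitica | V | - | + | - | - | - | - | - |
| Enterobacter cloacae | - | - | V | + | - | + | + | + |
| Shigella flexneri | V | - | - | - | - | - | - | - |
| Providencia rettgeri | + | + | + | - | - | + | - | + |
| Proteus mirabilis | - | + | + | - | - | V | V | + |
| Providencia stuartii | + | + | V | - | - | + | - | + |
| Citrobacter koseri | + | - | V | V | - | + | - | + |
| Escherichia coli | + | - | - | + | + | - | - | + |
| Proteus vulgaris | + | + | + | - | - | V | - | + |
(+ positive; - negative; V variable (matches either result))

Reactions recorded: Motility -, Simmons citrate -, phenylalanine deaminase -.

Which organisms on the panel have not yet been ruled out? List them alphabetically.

Shigella flexneri, Shigella sonnei, Yersinia enterocolitica

Motility -: excludes 10 organisms — 4 left.
Simmons citrate -: excludes Klebsiella pneumoniae — 3 left.
phenylalanine deaminase -: all 3 remaining candidates are consistent.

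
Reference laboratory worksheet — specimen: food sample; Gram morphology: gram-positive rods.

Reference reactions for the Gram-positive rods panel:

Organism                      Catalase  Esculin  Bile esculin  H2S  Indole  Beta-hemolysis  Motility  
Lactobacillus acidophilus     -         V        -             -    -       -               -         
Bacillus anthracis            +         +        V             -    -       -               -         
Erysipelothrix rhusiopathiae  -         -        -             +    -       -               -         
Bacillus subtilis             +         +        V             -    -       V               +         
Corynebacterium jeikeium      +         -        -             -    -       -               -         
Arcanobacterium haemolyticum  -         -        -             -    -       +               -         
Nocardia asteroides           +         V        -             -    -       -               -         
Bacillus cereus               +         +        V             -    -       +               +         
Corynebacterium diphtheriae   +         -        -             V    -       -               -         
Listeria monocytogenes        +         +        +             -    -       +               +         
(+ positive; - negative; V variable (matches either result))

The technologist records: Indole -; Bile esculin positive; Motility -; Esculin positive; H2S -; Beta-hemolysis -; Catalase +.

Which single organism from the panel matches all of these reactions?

Bacillus anthracis

Indole -: all 10 remaining candidates are consistent.
Motility -: excludes Bacillus subtilis, Bacillus cereus, Listeria monocytogenes — 7 left.
Bile esculin +: excludes 6 organisms — 1 left.
H2S -: the one remaining candidate is consistent.
Beta-hemolysis -: the one remaining candidate is consistent.
Catalase +: the one remaining candidate is consistent.
Esculin +: the one remaining candidate is consistent.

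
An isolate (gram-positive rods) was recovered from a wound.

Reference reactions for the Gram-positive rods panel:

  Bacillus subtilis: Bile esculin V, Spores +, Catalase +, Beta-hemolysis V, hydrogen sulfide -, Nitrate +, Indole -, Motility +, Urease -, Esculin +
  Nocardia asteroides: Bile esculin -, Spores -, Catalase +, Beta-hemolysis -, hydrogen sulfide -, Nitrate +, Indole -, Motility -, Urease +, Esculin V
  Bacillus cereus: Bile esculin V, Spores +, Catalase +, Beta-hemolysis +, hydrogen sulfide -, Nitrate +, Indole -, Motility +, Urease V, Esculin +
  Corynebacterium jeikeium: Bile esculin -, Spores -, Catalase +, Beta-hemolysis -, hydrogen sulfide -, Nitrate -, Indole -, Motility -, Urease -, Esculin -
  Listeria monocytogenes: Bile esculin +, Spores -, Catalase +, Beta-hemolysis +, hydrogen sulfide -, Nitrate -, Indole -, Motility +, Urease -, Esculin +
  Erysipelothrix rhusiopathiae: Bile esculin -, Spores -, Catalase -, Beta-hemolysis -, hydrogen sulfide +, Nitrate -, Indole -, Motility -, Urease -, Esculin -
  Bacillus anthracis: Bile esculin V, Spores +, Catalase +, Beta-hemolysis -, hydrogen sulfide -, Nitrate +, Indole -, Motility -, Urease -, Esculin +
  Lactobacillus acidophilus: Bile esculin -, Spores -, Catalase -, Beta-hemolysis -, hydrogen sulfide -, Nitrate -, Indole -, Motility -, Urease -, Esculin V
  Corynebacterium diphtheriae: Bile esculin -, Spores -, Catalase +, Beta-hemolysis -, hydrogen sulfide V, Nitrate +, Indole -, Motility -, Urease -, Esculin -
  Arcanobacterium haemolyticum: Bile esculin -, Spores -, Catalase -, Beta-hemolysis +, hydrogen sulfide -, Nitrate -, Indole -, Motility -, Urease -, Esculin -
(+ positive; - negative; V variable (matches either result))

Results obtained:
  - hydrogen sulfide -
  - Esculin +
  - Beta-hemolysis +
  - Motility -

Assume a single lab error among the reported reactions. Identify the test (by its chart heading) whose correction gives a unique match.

Esculin

As reported, no row in the chart matches all 4 reactions.
Reversing Motility → 3 organisms match (not unique).
Reversing Beta-hemolysis → 3 organisms match (not unique).
Reversing Esculin (to -) → unique match: Arcanobacterium haemolyticum.
Reversing hydrogen sulfide → still no organism matches.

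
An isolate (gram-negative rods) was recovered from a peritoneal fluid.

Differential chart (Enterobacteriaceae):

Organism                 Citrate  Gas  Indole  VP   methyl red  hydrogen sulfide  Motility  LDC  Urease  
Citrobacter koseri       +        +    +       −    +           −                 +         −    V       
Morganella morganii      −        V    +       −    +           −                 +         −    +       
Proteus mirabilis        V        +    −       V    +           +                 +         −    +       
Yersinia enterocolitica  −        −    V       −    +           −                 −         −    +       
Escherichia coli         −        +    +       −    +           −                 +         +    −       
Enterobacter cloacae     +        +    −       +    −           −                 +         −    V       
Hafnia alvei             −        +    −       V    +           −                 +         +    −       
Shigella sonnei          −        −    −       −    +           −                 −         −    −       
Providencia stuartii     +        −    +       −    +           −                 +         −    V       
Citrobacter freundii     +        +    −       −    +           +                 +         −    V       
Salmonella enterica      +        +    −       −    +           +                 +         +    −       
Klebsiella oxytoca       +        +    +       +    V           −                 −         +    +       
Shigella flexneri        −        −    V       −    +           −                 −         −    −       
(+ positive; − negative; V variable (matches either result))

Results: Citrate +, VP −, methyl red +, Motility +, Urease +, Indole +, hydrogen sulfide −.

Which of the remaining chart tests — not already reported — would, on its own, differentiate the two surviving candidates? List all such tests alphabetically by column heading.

Gas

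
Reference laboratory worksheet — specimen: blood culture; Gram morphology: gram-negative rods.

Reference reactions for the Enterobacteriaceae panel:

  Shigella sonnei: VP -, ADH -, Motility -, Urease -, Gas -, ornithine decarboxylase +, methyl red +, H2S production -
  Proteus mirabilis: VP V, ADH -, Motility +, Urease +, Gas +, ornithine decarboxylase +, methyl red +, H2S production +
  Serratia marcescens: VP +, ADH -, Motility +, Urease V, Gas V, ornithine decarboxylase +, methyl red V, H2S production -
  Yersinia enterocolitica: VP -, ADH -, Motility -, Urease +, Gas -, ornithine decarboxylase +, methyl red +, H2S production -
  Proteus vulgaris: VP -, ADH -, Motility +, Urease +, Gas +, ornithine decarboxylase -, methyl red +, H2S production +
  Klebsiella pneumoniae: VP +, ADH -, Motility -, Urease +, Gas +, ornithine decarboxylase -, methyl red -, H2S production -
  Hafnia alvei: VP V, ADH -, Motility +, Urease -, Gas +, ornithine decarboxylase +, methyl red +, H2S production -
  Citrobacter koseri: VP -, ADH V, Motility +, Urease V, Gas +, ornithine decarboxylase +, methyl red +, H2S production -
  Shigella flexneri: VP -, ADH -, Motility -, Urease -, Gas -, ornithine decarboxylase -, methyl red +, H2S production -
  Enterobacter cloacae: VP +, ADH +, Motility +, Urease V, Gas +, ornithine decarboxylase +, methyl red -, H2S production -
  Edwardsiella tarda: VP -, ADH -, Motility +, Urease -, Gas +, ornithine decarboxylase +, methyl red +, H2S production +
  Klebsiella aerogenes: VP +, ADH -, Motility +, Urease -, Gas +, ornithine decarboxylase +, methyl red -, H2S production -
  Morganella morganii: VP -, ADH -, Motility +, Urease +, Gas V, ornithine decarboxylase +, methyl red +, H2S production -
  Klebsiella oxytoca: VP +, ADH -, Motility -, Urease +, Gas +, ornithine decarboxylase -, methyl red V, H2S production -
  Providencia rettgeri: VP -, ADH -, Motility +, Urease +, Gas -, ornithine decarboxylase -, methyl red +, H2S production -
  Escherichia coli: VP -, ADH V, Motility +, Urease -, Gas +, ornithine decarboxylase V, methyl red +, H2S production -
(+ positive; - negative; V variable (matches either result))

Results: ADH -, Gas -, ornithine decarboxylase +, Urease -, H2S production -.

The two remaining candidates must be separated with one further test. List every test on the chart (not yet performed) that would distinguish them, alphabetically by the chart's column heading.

Motility, VP

ornithine decarboxylase +: excludes 5 organisms — 11 left.
Urease -: excludes Proteus mirabilis, Yersinia enterocolitica, Morganella morganii — 8 left.
ADH -: excludes Enterobacter cloacae — 7 left.
H2S production -: excludes Edwardsiella tarda — 6 left.
Gas -: excludes Hafnia alvei, Citrobacter koseri, Klebsiella aerogenes, Escherichia coli — 2 left.
Two candidates remain: Serratia marcescens and Shigella sonnei.
  VP: Serratia marcescens +, Shigella sonnei - — discriminates.
  Motility: Serratia marcescens +, Shigella sonnei - — discriminates.
  methyl red: V vs + — variable for at least one, does not separate.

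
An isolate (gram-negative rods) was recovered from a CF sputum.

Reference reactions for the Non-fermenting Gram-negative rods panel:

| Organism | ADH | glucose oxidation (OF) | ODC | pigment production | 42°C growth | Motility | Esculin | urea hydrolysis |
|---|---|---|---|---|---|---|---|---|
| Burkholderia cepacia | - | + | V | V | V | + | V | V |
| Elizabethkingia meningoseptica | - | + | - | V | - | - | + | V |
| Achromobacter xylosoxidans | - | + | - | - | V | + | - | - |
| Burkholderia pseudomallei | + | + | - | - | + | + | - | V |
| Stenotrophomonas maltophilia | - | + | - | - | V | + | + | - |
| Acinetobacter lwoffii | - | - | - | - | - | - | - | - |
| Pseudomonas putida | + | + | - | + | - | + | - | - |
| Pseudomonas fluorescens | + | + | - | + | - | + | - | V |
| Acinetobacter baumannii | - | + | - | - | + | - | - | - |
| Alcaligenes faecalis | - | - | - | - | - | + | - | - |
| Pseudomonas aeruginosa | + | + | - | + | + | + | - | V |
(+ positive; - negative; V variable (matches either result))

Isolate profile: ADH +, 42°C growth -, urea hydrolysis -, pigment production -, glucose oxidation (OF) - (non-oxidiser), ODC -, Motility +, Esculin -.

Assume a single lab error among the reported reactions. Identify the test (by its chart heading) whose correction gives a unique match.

ADH

As reported, no row in the chart matches all 8 reactions.
Reversing pigment production → still no organism matches.
Reversing Motility → still no organism matches.
Reversing urea hydrolysis → still no organism matches.
Reversing glucose oxidation (OF) → still no organism matches.
Reversing ADH (to -) → unique match: Alcaligenes faecalis.
Reversing 42°C growth → still no organism matches.
Reversing Esculin → still no organism matches.
Reversing ODC → still no organism matches.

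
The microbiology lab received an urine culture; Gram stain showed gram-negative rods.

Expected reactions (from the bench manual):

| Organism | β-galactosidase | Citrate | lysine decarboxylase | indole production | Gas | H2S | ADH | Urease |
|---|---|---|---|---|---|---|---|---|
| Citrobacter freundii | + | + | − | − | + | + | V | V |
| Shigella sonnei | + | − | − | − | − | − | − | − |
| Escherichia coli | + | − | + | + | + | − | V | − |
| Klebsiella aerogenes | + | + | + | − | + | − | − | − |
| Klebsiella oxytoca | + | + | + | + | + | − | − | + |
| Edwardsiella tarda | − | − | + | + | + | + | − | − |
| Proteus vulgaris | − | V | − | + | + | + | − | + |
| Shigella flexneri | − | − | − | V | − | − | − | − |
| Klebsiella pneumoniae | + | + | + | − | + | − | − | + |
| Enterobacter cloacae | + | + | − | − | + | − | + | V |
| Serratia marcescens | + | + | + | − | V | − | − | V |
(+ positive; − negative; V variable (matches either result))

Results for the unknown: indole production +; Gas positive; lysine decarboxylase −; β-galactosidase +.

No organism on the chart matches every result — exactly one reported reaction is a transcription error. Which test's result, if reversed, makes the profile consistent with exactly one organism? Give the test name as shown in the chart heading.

β-galactosidase

As reported, no row in the chart matches all 4 reactions.
Reversing β-galactosidase (to −) → unique match: Proteus vulgaris.
Reversing indole production → 2 organisms match (not unique).
Reversing Gas → still no organism matches.
Reversing lysine decarboxylase → 2 organisms match (not unique).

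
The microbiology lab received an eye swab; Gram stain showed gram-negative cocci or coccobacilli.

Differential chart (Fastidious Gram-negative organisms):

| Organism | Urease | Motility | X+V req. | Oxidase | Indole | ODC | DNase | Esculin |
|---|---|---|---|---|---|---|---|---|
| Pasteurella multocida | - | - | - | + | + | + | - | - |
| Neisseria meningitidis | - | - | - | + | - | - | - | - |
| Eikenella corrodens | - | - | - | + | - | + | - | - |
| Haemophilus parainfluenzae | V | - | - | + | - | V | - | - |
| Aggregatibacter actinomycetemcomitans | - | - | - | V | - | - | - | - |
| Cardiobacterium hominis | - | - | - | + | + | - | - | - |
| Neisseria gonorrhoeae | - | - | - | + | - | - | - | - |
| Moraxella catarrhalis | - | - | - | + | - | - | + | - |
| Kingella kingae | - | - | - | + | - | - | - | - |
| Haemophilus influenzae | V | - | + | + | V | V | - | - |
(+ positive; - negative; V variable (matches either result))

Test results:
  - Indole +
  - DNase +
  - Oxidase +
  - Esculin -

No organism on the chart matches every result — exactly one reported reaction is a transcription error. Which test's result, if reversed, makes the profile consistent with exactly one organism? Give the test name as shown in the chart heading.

Indole

As reported, no row in the chart matches all 4 reactions.
Reversing Indole (to -) → unique match: Moraxella catarrhalis.
Reversing DNase → 3 organisms match (not unique).
Reversing Oxidase → still no organism matches.
Reversing Esculin → still no organism matches.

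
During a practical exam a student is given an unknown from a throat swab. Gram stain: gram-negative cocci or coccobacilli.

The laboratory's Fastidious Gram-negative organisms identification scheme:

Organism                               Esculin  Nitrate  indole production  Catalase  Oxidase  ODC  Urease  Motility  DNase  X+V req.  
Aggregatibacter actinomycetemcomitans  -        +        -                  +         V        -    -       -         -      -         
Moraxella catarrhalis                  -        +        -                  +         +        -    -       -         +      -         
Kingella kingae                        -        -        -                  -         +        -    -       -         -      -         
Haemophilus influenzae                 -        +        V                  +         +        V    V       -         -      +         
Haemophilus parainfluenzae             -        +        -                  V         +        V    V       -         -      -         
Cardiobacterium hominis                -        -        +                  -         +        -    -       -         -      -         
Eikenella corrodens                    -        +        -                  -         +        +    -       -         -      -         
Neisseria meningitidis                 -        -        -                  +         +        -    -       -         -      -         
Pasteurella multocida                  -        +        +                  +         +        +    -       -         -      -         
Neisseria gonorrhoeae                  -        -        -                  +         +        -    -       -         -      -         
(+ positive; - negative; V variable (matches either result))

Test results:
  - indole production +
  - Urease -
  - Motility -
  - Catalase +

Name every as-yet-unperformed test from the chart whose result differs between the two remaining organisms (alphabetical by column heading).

Urease -: all 10 remaining candidates are consistent.
Catalase +: excludes Kingella kingae, Cardiobacterium hominis, Eikenella corrodens — 7 left.
Motility -: all 7 remaining candidates are consistent.
indole production +: excludes 5 organisms — 2 left.
Two candidates remain: Haemophilus influenzae and Pasteurella multocida.
  Esculin: - vs - — same for both, does not separate.
  Nitrate: + vs + — same for both, does not separate.
  Oxidase: + vs + — same for both, does not separate.
  ODC: V vs + — variable for at least one, does not separate.
  DNase: - vs - — same for both, does not separate.
  X+V req.: Haemophilus influenzae +, Pasteurella multocida - — discriminates.

X+V req.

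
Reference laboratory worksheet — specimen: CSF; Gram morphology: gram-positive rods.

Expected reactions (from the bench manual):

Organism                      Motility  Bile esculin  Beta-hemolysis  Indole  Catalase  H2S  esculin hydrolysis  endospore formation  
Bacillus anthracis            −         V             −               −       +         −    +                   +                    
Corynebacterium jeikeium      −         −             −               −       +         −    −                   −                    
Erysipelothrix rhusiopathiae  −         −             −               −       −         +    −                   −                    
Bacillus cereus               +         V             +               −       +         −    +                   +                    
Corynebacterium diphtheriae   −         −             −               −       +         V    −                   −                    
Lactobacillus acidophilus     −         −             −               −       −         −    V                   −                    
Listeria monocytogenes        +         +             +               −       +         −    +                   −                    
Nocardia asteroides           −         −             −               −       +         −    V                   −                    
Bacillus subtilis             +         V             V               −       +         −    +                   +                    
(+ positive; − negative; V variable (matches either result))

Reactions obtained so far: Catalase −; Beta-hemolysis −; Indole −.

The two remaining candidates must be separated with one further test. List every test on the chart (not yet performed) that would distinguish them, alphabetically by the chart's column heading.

H2S

Beta-hemolysis −: excludes Bacillus cereus, Listeria monocytogenes — 7 left.
Catalase −: excludes 5 organisms — 2 left.
Indole −: all 2 remaining candidates are consistent.
Two candidates remain: Erysipelothrix rhusiopathiae and Lactobacillus acidophilus.
  Motility: − vs − — same for both, does not separate.
  Bile esculin: − vs − — same for both, does not separate.
  H2S: Erysipelothrix rhusiopathiae +, Lactobacillus acidophilus − — discriminates.
  esculin hydrolysis: − vs V — variable for at least one, does not separate.
  endospore formation: − vs − — same for both, does not separate.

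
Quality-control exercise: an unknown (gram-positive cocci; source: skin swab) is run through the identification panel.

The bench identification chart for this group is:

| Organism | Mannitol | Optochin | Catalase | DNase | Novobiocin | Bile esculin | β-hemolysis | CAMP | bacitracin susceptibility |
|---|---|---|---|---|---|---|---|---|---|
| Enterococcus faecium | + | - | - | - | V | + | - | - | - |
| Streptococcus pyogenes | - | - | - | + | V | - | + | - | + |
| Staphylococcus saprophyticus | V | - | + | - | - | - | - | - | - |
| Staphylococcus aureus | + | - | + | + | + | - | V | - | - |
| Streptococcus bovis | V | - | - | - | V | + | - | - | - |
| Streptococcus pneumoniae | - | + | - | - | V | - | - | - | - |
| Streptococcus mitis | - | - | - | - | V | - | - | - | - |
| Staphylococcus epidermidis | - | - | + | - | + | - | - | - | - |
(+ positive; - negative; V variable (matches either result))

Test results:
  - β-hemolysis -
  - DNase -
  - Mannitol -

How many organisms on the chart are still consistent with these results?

5

Mannitol -: excludes Enterococcus faecium, Staphylococcus aureus — 6 left.
DNase -: excludes Streptococcus pyogenes — 5 left.
β-hemolysis -: all 5 remaining candidates are consistent.
Still consistent: Staphylococcus epidermidis, Staphylococcus saprophyticus, Streptococcus bovis, Streptococcus mitis, Streptococcus pneumoniae.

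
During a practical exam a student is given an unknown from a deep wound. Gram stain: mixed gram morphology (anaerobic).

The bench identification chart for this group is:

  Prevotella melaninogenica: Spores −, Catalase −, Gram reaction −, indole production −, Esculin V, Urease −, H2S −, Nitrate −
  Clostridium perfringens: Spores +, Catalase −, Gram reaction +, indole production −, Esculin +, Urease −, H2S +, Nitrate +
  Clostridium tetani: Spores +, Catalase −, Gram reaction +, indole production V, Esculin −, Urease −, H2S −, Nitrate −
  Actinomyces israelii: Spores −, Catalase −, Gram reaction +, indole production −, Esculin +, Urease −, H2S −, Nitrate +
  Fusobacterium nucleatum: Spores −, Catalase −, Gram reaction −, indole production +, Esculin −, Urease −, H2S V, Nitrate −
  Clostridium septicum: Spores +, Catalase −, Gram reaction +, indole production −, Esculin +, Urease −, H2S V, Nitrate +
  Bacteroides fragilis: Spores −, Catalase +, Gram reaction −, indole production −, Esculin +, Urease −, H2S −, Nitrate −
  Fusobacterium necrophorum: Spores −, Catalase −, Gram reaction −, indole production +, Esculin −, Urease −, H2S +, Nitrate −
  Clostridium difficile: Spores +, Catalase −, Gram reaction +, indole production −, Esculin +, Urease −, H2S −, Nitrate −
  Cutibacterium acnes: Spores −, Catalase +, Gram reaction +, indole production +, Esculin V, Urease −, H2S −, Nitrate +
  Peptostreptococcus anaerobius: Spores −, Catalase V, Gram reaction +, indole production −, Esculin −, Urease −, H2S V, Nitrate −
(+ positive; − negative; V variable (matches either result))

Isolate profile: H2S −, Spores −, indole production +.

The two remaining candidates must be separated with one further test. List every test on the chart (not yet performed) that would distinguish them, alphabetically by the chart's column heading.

Catalase, Gram reaction, Nitrate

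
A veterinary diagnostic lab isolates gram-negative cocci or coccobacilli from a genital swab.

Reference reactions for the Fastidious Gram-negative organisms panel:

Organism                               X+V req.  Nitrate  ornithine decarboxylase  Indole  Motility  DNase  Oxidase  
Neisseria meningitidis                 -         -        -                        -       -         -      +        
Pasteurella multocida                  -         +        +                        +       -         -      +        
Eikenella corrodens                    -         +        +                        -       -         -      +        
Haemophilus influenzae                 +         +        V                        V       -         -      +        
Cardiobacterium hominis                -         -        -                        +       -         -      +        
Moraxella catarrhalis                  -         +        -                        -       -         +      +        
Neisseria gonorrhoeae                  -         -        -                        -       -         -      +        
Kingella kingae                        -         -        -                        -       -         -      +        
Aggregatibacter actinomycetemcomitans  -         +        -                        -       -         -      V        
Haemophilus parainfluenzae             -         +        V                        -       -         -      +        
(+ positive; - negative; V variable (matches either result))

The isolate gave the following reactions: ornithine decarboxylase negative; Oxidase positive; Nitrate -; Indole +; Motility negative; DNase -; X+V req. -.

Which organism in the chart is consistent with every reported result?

Indole +: excludes 7 organisms — 3 left.
ornithine decarboxylase -: excludes Pasteurella multocida — 2 left.
DNase -: all 2 remaining candidates are consistent.
Oxidase +: all 2 remaining candidates are consistent.
Motility -: all 2 remaining candidates are consistent.
X+V req. -: excludes Haemophilus influenzae — 1 left.
Nitrate -: the one remaining candidate is consistent.

Cardiobacterium hominis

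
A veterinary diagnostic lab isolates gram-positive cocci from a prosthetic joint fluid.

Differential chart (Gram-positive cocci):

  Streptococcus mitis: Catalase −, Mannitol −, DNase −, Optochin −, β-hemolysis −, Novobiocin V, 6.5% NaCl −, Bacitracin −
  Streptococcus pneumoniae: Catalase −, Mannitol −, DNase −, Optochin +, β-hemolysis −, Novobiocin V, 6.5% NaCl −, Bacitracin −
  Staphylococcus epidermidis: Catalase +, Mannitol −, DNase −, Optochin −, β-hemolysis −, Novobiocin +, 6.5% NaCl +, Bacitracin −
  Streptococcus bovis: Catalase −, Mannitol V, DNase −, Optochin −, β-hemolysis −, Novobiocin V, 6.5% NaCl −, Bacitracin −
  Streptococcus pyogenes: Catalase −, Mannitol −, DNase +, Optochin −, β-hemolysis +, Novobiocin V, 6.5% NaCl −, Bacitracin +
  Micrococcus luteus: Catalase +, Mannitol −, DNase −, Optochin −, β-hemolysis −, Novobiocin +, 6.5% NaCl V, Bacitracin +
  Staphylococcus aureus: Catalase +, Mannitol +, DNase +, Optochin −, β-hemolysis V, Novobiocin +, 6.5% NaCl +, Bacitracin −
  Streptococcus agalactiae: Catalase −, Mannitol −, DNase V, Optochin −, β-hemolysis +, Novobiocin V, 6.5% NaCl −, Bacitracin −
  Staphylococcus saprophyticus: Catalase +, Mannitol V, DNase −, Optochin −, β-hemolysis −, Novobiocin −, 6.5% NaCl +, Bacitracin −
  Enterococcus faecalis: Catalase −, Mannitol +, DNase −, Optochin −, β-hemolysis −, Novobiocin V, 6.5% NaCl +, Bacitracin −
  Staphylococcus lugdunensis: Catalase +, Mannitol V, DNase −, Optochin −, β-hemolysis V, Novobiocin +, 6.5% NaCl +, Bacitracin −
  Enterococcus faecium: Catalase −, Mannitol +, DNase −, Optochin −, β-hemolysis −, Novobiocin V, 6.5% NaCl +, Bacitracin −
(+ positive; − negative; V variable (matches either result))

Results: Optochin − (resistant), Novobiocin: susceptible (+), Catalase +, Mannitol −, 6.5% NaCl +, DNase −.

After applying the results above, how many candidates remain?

Catalase +: excludes 7 organisms — 5 left.
Mannitol −: excludes Staphylococcus aureus — 4 left.
DNase −: all 4 remaining candidates are consistent.
Optochin −: all 4 remaining candidates are consistent.
6.5% NaCl +: all 4 remaining candidates are consistent.
Novobiocin +: excludes Staphylococcus saprophyticus — 3 left.
Still consistent: Micrococcus luteus, Staphylococcus epidermidis, Staphylococcus lugdunensis.

3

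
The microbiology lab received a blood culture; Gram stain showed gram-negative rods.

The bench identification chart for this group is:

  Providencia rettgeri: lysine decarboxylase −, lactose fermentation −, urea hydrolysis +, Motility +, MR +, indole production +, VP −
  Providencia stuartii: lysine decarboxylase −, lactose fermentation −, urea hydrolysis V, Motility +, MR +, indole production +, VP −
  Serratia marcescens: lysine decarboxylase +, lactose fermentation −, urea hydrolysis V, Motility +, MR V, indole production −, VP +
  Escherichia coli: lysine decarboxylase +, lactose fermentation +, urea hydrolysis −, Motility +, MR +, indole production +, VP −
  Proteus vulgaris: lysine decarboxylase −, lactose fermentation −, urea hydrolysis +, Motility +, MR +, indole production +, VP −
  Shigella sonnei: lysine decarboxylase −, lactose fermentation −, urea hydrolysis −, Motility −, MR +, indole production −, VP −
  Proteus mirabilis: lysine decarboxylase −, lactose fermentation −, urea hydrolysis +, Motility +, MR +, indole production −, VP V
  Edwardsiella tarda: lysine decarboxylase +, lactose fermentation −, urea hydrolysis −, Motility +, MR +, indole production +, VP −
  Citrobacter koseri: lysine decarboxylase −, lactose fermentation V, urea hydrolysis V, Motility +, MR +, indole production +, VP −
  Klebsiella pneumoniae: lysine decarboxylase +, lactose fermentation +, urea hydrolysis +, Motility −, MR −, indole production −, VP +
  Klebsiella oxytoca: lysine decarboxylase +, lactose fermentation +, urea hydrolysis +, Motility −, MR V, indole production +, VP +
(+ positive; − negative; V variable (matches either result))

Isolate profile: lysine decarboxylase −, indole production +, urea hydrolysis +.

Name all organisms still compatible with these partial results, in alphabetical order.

Citrobacter koseri, Proteus vulgaris, Providencia rettgeri, Providencia stuartii

lysine decarboxylase −: excludes 5 organisms — 6 left.
urea hydrolysis +: excludes Shigella sonnei — 5 left.
indole production +: excludes Proteus mirabilis — 4 left.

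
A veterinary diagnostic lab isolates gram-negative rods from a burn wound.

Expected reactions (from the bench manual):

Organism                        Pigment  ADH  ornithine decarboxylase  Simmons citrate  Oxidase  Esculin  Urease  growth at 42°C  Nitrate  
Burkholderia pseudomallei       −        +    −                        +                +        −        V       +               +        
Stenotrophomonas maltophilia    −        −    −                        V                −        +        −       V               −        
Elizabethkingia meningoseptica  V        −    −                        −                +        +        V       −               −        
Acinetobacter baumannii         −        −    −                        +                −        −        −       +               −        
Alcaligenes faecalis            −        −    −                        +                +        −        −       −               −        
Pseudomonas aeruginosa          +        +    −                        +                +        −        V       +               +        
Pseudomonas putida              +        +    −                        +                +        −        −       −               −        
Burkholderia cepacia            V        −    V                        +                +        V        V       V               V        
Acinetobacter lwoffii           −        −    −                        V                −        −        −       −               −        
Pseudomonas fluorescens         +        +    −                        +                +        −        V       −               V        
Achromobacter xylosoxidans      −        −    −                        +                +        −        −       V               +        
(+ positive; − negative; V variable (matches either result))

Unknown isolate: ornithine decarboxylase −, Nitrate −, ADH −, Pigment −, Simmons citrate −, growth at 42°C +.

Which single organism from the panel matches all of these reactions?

Stenotrophomonas maltophilia

Pigment −: excludes Pseudomonas aeruginosa, Pseudomonas putida, Pseudomonas fluorescens — 8 left.
ornithine decarboxylase −: all 8 remaining candidates are consistent.
growth at 42°C +: excludes Elizabethkingia meningoseptica, Alcaligenes faecalis, Acinetobacter lwoffii — 5 left.
ADH −: excludes Burkholderia pseudomallei — 4 left.
Simmons citrate −: excludes Acinetobacter baumannii, Burkholderia cepacia, Achromobacter xylosoxidans — 1 left.
Nitrate −: the one remaining candidate is consistent.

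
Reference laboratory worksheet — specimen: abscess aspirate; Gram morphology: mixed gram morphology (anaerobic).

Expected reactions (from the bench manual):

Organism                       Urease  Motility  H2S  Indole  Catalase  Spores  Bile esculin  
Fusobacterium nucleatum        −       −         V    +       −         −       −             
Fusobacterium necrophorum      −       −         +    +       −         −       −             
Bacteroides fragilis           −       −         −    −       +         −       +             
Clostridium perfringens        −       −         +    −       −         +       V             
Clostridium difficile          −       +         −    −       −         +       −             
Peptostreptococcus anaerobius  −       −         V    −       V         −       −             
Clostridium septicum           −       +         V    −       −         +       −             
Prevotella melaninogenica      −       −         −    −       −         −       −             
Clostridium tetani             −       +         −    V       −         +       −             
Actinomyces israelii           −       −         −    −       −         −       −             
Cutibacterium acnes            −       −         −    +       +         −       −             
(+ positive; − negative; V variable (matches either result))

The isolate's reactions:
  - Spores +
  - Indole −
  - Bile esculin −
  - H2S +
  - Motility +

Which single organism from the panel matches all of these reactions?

Indole −: excludes Fusobacterium nucleatum, Fusobacterium necrophorum, Cutibacterium acnes — 8 left.
Spores +: excludes Bacteroides fragilis, Peptostreptococcus anaerobius, Prevotella melaninogenica, Actinomyces israelii — 4 left.
Bile esculin −: all 4 remaining candidates are consistent.
Motility +: excludes Clostridium perfringens — 3 left.
H2S +: excludes Clostridium difficile, Clostridium tetani — 1 left.

Clostridium septicum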